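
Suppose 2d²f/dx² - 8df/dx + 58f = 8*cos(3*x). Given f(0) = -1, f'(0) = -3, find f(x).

f = -3*sin(3*x)/34 + 5*cos(3*x)/34 - 39*cos(5*x)*exp(2*x)/34 - 3*exp(2*x)*sin(5*x)/34

Divide through by 2: f'' - 4f' + 29f = 4*cos(3*x).
Characteristic equation r² - 4r + 29 = 0 has discriminant (-4)² - 4·(29) = -100 < 0, so r = 2 ± 5i.
Hence f_h = C1*cos(5*x)*exp(2*x) + C2*exp(2*x)*sin(5*x).
Try f_p = A*cos(3*x) + B*sin(3*x). Substituting and equating the coefficients of cos(3x) and sin(3x) gives A = 5/34, B = -3/34, so f_p = -3*sin(3*x)/34 + 5*cos(3*x)/34.
General solution: f = -3*sin(3*x)/34 + 5*cos(3*x)/34 + C1*cos(5*x)*exp(2*x) + C2*exp(2*x)*sin(5*x).
Apply the initial conditions: f(0) = 5/34 + C1 = -1 and f'(0) = -9/34 + 2*C1 + 5*C2 = -3. Solving gives C1 = -39/34, C2 = -3/34.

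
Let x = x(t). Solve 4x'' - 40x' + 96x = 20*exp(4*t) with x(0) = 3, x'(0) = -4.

Divide through by 4: x'' - 10x' + 24x = 5*exp(4*t).
Characteristic equation r² - 10r + 24 = 0 factors as (r - 4)(r - 6) = 0, so r = 4, 6.
Hence x_h = C1*exp(4*t) + C2*exp(6*t).
Since exp(4*t) solves the homogeneous equation (r = 4 is a root of multiplicity 1), multiply the trial by t. Try x_p = A*t*exp(4*t). Substituting into the equation and dividing by exp(4*t) gives A = -5/2, so x_p = -5*t*exp(4*t)/2.
General solution: x = C1*exp(4*t) + C2*exp(6*t) - 5*t*exp(4*t)/2.
Apply the initial conditions: x(0) = C1 + C2 = 3 and x'(0) = -5/2 + 4*C1 + 6*C2 = -4. Solving gives C1 = 39/4, C2 = -27/4.

x = -27*exp(6*t)/4 + 39*exp(4*t)/4 - 5*t*exp(4*t)/2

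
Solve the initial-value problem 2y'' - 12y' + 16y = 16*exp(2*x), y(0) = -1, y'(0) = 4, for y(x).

y = -6*exp(2*x) + 5*exp(4*x) - 4*x*exp(2*x)

Divide through by 2: y'' - 6y' + 8y = 8*exp(2*x).
Characteristic equation r² - 6r + 8 = 0 factors as (r - 2)(r - 4) = 0, so r = 2, 4.
Hence y_h = C1*exp(2*x) + C2*exp(4*x).
Since exp(2*x) solves the homogeneous equation (r = 2 is a root of multiplicity 1), multiply the trial by x. Try y_p = A*x*exp(2*x). Substituting into the equation and dividing by exp(2*x) gives A = -4, so y_p = -4*x*exp(2*x).
General solution: y = C1*exp(2*x) + C2*exp(4*x) - 4*x*exp(2*x).
Apply the initial conditions: y(0) = C1 + C2 = -1 and y'(0) = -4 + 2*C1 + 4*C2 = 4. Solving gives C1 = -6, C2 = 5.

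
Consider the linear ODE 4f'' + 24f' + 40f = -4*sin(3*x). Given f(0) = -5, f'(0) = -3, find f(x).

f = -sin(3*x)/325 + 18*cos(3*x)/325 - 5901*exp(-3*x)*sin(x)/325 - 1643*cos(x)*exp(-3*x)/325

Divide through by 4: f'' + 6f' + 10f = -sin(3*x).
Characteristic equation r² + 6r + 10 = 0 has discriminant (6)² - 4·(10) = -4 < 0, so r = -3 ± i.
Hence f_h = C1*cos(x)*exp(-3*x) + C2*exp(-3*x)*sin(x).
Try f_p = A*cos(3*x) + B*sin(3*x). Substituting and equating the coefficients of cos(3x) and sin(3x) gives A = 18/325, B = -1/325, so f_p = -sin(3*x)/325 + 18*cos(3*x)/325.
General solution: f = -sin(3*x)/325 + 18*cos(3*x)/325 + C1*cos(x)*exp(-3*x) + C2*exp(-3*x)*sin(x).
Apply the initial conditions: f(0) = 18/325 + C1 = -5 and f'(0) = -3/325 + C2 - 3*C1 = -3. Solving gives C1 = -1643/325, C2 = -5901/325.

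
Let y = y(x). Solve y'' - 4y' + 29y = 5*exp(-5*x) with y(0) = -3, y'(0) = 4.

Characteristic equation r² - 4r + 29 = 0 has discriminant (-4)² - 4·(29) = -100 < 0, so r = 2 ± 5i.
Hence y_h = C1*cos(5*x)*exp(2*x) + C2*exp(2*x)*sin(5*x).
Try y_p = A*exp(-5*x). Substituting into the equation and dividing by exp(-5*x) gives A = 5/74, so y_p = 5*exp(-5*x)/74.
General solution: y = 5*exp(-5*x)/74 + C1*cos(5*x)*exp(2*x) + C2*exp(2*x)*sin(5*x).
Apply the initial conditions: y(0) = 5/74 + C1 = -3 and y'(0) = -25/74 + 2*C1 + 5*C2 = 4. Solving gives C1 = -227/74, C2 = 155/74.

y = 5*exp(-5*x)/74 - 227*cos(5*x)*exp(2*x)/74 + 155*exp(2*x)*sin(5*x)/74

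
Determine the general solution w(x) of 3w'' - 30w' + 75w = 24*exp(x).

Divide through by 3: w'' - 10w' + 25w = 8*exp(x).
Characteristic equation r² - 10r + 25 = 0 has discriminant (-10)² - 4·(25) = 0, so r = 5 is a repeated root.
Hence w_h = (C1 + C2*x)*exp(5*x).
Try w_p = A*exp(x). Substituting into the equation and dividing by exp(x) gives A = 1/2, so w_p = exp(x)/2.

w = exp(x)/2 + C1*exp(5*x) + C2*x*exp(5*x)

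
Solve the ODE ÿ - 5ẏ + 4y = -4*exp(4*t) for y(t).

Characteristic equation r² - 5r + 4 = 0 factors as (r - 1)(r - 4) = 0, so r = 1, 4.
Hence y_h = C1*exp(t) + C2*exp(4*t).
Since exp(4*t) solves the homogeneous equation (r = 4 is a root of multiplicity 1), multiply the trial by t. Try y_p = A*t*exp(4*t). Substituting into the equation and dividing by exp(4*t) gives A = -4/3, so y_p = -4*t*exp(4*t)/3.

y = C1*exp(t) + C2*exp(4*t) - 4*t*exp(4*t)/3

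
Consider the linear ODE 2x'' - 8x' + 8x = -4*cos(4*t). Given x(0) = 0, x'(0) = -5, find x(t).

x = -3*exp(2*t)/50 + 2*sin(4*t)/25 + 3*cos(4*t)/50 - 26*t*exp(2*t)/5

Divide through by 2: x'' - 4x' + 4x = -2*cos(4*t).
Characteristic equation r² - 4r + 4 = 0 has discriminant (-4)² - 4·(4) = 0, so r = 2 is a repeated root.
Hence x_h = (C1 + C2*t)*exp(2*t).
Try x_p = A*cos(4*t) + B*sin(4*t). Substituting and equating the coefficients of cos(4t) and sin(4t) gives A = 3/50, B = 2/25, so x_p = 2*sin(4*t)/25 + 3*cos(4*t)/50.
General solution: x = 2*sin(4*t)/25 + 3*cos(4*t)/50 + C1*exp(2*t) + C2*t*exp(2*t).
Apply the initial conditions: x(0) = 3/50 + C1 = 0 and x'(0) = 8/25 + C2 + 2*C1 = -5. Solving gives C1 = -3/50, C2 = -26/5.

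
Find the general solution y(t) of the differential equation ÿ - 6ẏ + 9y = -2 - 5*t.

Characteristic equation r² - 6r + 9 = 0 has discriminant (-6)² - 4·(9) = 0, so r = 3 is a repeated root.
Hence y_h = (C1 + C2*t)*exp(3*t).
For the particular solution try y_p = A0 + A1*t. Substituting and matching coefficients of each power of t gives A0 = -16/27, A1 = -5/9, so y_p = -16/27 - 5*t/9.

y = -16/27 - 5*t/9 + C1*exp(3*t) + C2*t*exp(3*t)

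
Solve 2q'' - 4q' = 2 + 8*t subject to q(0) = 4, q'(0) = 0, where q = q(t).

q = 13/4 - t**2 - 3*t/2 + 3*exp(2*t)/4

Divide through by 2: q'' - 2q' = 1 + 4*t.
Characteristic equation r² - 2r = 0 factors as (r - 2)r = 0, so r = 2, 0.
Hence q_h = C1*exp(2*t) + C2.
Since 0 is a characteristic root (multiplicity 1), multiply the polynomial trial by t: try q_p = t*(A0 + A1*t). Substituting and matching coefficients of each power of t gives A0 = -3/2, A1 = -1, so q_p = -t^2 - 3*t/2.
General solution: q = C2 - t^2 - 3*t/2 + C1*exp(2*t).
Apply the initial conditions: q(0) = C1 + C2 = 4 and q'(0) = -3/2 + 2*C1 = 0. Solving gives C1 = 3/4, C2 = 13/4.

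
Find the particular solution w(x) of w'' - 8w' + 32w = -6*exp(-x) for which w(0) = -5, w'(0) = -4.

Characteristic equation r² - 8r + 32 = 0 has discriminant (-8)² - 4·(32) = -64 < 0, so r = 4 ± 4i.
Hence w_h = C1*cos(4*x)*exp(4*x) + C2*exp(4*x)*sin(4*x).
Try w_p = A*exp(-x). Substituting into the equation and dividing by exp(-x) gives A = -6/41, so w_p = -6*exp(-x)/41.
General solution: w = -6*exp(-x)/41 + C1*cos(4*x)*exp(4*x) + C2*exp(4*x)*sin(4*x).
Apply the initial conditions: w(0) = -6/41 + C1 = -5 and w'(0) = 6/41 + 4*C1 + 4*C2 = -4. Solving gives C1 = -199/41, C2 = 313/82.

w = -6*exp(-x)/41 - 199*cos(4*x)*exp(4*x)/41 + 313*exp(4*x)*sin(4*x)/82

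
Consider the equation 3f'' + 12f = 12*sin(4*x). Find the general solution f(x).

f = -sin(4*x)/3 + C1*cos(2*x) + C2*sin(2*x)

Divide through by 3: f'' + 4f = 4*sin(4*x).
Characteristic equation r² + 4 = 0 has discriminant (0)² - 4·(4) = -16 < 0, so r = ± 2i.
Hence f_h = C1*cos(2*x) + C2*sin(2*x).
Try f_p = A*cos(4*x) + B*sin(4*x). Substituting and equating the coefficients of cos(4x) and sin(4x) gives A = 0, B = -1/3, so f_p = -sin(4*x)/3.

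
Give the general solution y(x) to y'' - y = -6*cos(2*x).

y = 6*cos(2*x)/5 + C1*exp(x) + C2*exp(-x)

Characteristic equation r² - 1 = 0 factors as (r - 1)(r + 1) = 0, so r = 1, -1.
Hence y_h = C1*exp(x) + C2*exp(-x).
Try y_p = A*cos(2*x) + B*sin(2*x). Substituting and equating the coefficients of cos(2x) and sin(2x) gives A = 6/5, B = 0, so y_p = 6*cos(2*x)/5.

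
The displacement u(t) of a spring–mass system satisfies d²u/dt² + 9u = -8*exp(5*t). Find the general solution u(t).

Characteristic equation r² + 9 = 0 has discriminant (0)² - 4·(9) = -36 < 0, so r = ± 3i.
Hence u_h = C1*cos(3*t) + C2*sin(3*t).
Try u_p = A*exp(5*t). Substituting into the equation and dividing by exp(5*t) gives A = -4/17, so u_p = -4*exp(5*t)/17.

u = -4*exp(5*t)/17 + C1*cos(3*t) + C2*sin(3*t)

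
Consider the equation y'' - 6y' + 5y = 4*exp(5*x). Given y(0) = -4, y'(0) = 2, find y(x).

y = -21*exp(x)/4 + 5*exp(5*x)/4 + x*exp(5*x)

Characteristic equation r² - 6r + 5 = 0 factors as (r - 5)(r - 1) = 0, so r = 5, 1.
Hence y_h = C1*exp(5*x) + C2*exp(x).
Since exp(5*x) solves the homogeneous equation (r = 5 is a root of multiplicity 1), multiply the trial by x. Try y_p = A*x*exp(5*x). Substituting into the equation and dividing by exp(5*x) gives A = 1, so y_p = x*exp(5*x).
General solution: y = C1*exp(5*x) + C2*exp(x) + x*exp(5*x).
Apply the initial conditions: y(0) = C1 + C2 = -4 and y'(0) = 1 + C2 + 5*C1 = 2. Solving gives C1 = 5/4, C2 = -21/4.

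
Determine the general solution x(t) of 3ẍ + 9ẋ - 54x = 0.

x = C1*exp(3*t) + C2*exp(-6*t)

Divide through by 3: x'' + 3x' - 18x = 0.
Characteristic equation r² + 3r - 18 = 0 factors as (r - 3)(r + 6) = 0, so r = 3, -6.
Hence x_h = C1*exp(3*t) + C2*exp(-6*t).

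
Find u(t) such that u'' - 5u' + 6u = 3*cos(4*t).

u = -3*sin(4*t)/25 - 3*cos(4*t)/50 + C1*exp(2*t) + C2*exp(3*t)

Characteristic equation r² - 5r + 6 = 0 factors as (r - 2)(r - 3) = 0, so r = 2, 3.
Hence u_h = C1*exp(2*t) + C2*exp(3*t).
Try u_p = A*cos(4*t) + B*sin(4*t). Substituting and equating the coefficients of cos(4t) and sin(4t) gives A = -3/50, B = -3/25, so u_p = -3*sin(4*t)/25 - 3*cos(4*t)/50.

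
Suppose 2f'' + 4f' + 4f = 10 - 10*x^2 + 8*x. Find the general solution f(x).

Divide through by 2: f'' + 2f' + 2f = 5 - 5*x^2 + 4*x.
Characteristic equation r² + 2r + 2 = 0 has discriminant (2)² - 4·(2) = -4 < 0, so r = -1 ± i.
Hence f_h = C1*cos(x)*exp(-x) + C2*exp(-x)*sin(x).
For the particular solution try f_p = A0 + A1*x + A2*x^2. Substituting and matching coefficients of each power of x gives A0 = -2, A1 = 7, A2 = -5/2, so f_p = -2 + 7*x - 5*x^2/2.

f = -2 + 7*x - 5*x**2/2 + C1*cos(x)*exp(-x) + C2*exp(-x)*sin(x)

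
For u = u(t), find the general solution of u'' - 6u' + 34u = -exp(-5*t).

Characteristic equation r² - 6r + 34 = 0 has discriminant (-6)² - 4·(34) = -100 < 0, so r = 3 ± 5i.
Hence u_h = C1*cos(5*t)*exp(3*t) + C2*exp(3*t)*sin(5*t).
Try u_p = A*exp(-5*t). Substituting into the equation and dividing by exp(-5*t) gives A = -1/89, so u_p = -exp(-5*t)/89.

u = -exp(-5*t)/89 + C1*cos(5*t)*exp(3*t) + C2*exp(3*t)*sin(5*t)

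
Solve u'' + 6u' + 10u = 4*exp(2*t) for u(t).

u = 2*exp(2*t)/13 + C1*cos(t)*exp(-3*t) + C2*exp(-3*t)*sin(t)

Characteristic equation r² + 6r + 10 = 0 has discriminant (6)² - 4·(10) = -4 < 0, so r = -3 ± i.
Hence u_h = C1*cos(t)*exp(-3*t) + C2*exp(-3*t)*sin(t).
Try u_p = A*exp(2*t). Substituting into the equation and dividing by exp(2*t) gives A = 2/13, so u_p = 2*exp(2*t)/13.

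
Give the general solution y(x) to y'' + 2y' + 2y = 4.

Characteristic equation r² + 2r + 2 = 0 has discriminant (2)² - 4·(2) = -4 < 0, so r = -1 ± i.
Hence y_h = C1*cos(x)*exp(-x) + C2*exp(-x)*sin(x).
For the particular solution try y_p = A0. Substituting and matching coefficients of each power of x gives A0 = 2, so y_p = 2.

y = 2 + C1*cos(x)*exp(-x) + C2*exp(-x)*sin(x)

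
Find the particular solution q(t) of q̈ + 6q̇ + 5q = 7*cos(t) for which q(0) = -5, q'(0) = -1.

Characteristic equation r² + 6r + 5 = 0 factors as (r + 5)(r + 1) = 0, so r = -5, -1.
Hence q_h = C1*exp(-5*t) + C2*exp(-t).
Try q_p = A*cos(t) + B*sin(t). Substituting and equating the coefficients of cos(t) and sin(t) gives A = 7/13, B = 21/26, so q_p = 7*cos(t)/13 + 21*sin(t)/26.
General solution: q = 7*cos(t)/13 + 21*sin(t)/26 + C1*exp(-5*t) + C2*exp(-t).
Apply the initial conditions: q(0) = 7/13 + C1 + C2 = -5 and q'(0) = 21/26 - C2 - 5*C1 = -1. Solving gives C1 = 191/104, C2 = -59/8.

q = -59*exp(-t)/8 + 7*cos(t)/13 + 21*sin(t)/26 + 191*exp(-5*t)/104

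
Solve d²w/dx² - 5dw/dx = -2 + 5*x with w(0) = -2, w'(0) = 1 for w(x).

w = -54/25 - x**2/2 + x/5 + 4*exp(5*x)/25

Characteristic equation r² - 5r = 0 factors as (r - 5)r = 0, so r = 5, 0.
Hence w_h = C1*exp(5*x) + C2.
Since 0 is a characteristic root (multiplicity 1), multiply the polynomial trial by x: try w_p = x*(A0 + A1*x). Substituting and matching coefficients of each power of x gives A0 = 1/5, A1 = -1/2, so w_p = -x^2/2 + x/5.
General solution: w = C2 - x^2/2 + x/5 + C1*exp(5*x).
Apply the initial conditions: w(0) = C1 + C2 = -2 and w'(0) = 1/5 + 5*C1 = 1. Solving gives C1 = 4/25, C2 = -54/25.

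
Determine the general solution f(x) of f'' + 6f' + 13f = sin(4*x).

Characteristic equation r² + 6r + 13 = 0 has discriminant (6)² - 4·(13) = -16 < 0, so r = -3 ± 2i.
Hence f_h = C1*cos(2*x)*exp(-3*x) + C2*exp(-3*x)*sin(2*x).
Try f_p = A*cos(4*x) + B*sin(4*x). Substituting and equating the coefficients of cos(4x) and sin(4x) gives A = -8/195, B = -1/195, so f_p = -8*cos(4*x)/195 - sin(4*x)/195.

f = -8*cos(4*x)/195 - sin(4*x)/195 + C1*cos(2*x)*exp(-3*x) + C2*exp(-3*x)*sin(2*x)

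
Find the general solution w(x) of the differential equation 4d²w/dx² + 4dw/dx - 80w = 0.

w = C1*exp(-5*x) + C2*exp(4*x)

Divide through by 4: w'' + w' - 20w = 0.
Characteristic equation r² + r - 20 = 0 factors as (r + 5)(r - 4) = 0, so r = -5, 4.
Hence w_h = C1*exp(-5*x) + C2*exp(4*x).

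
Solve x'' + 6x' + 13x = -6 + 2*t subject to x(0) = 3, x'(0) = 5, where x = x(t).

Characteristic equation r² + 6r + 13 = 0 has discriminant (6)² - 4·(13) = -16 < 0, so r = -3 ± 2i.
Hence x_h = C1*cos(2*t)*exp(-3*t) + C2*exp(-3*t)*sin(2*t).
For the particular solution try x_p = A0 + A1*t. Substituting and matching coefficients of each power of t gives A0 = -90/169, A1 = 2/13, so x_p = -90/169 + 2*t/13.
General solution: x = -90/169 + 2*t/13 + C1*cos(2*t)*exp(-3*t) + C2*exp(-3*t)*sin(2*t).
Apply the initial conditions: x(0) = -90/169 + C1 = 3 and x'(0) = 2/13 - 3*C1 + 2*C2 = 5. Solving gives C1 = 597/169, C2 = 1305/169.

x = -90/169 + 2*t/13 + 597*cos(2*t)*exp(-3*t)/169 + 1305*exp(-3*t)*sin(2*t)/169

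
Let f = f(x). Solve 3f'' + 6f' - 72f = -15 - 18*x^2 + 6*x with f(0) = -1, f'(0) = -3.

Divide through by 3: f'' + 2f' - 24f = -5 - 6*x^2 + 2*x.
Characteristic equation r² + 2r - 24 = 0 factors as (r - 4)(r + 6) = 0, so r = 4, -6.
Hence f_h = C1*exp(4*x) + C2*exp(-6*x).
For the particular solution try f_p = A0 + A1*x + A2*x^2. Substituting and matching coefficients of each power of x gives A0 = 65/288, A1 = -1/24, A2 = 1/4, so f_p = 65/288 - x/24 + x^2/4.
General solution: f = 65/288 - x/24 + x^2/4 + C1*exp(4*x) + C2*exp(-6*x).
Apply the initial conditions: f(0) = 65/288 + C1 + C2 = -1 and f'(0) = -1/24 - 6*C2 + 4*C1 = -3. Solving gives C1 = -33/32, C2 = -7/36.

f = 65/288 - 33*exp(4*x)/32 - 7*exp(-6*x)/36 - x/24 + x**2/4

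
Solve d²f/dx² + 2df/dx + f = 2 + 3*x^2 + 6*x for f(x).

Characteristic equation r² + 2r + 1 = 0 has discriminant (2)² - 4·(1) = 0, so r = -1 is a repeated root.
Hence f_h = (C1 + C2*x)*exp(-x).
For the particular solution try f_p = A0 + A1*x + A2*x^2. Substituting and matching coefficients of each power of x gives A0 = 8, A1 = -6, A2 = 3, so f_p = 8 - 6*x + 3*x^2.

f = 8 - 6*x + 3*x**2 + C1*exp(-x) + C2*x*exp(-x)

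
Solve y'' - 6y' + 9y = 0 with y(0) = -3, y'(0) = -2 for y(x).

y = -3*exp(3*x) + 7*x*exp(3*x)

Characteristic equation r² - 6r + 9 = 0 has discriminant (-6)² - 4·(9) = 0, so r = 3 is a repeated root.
Hence y_h = (C1 + C2*x)*exp(3*x).
Apply the initial conditions: y(0) = C1 = -3 and y'(0) = C2 + 3*C1 = -2. Solving gives C1 = -3, C2 = 7.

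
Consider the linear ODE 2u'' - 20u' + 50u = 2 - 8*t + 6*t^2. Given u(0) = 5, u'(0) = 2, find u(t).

Divide through by 2: u'' - 10u' + 25u = 1 - 4*t + 3*t^2.
Characteristic equation r² - 10r + 25 = 0 has discriminant (-10)² - 4·(25) = 0, so r = 5 is a repeated root.
Hence u_h = (C1 + C2*t)*exp(5*t).
For the particular solution try u_p = A0 + A1*t + A2*t^2. Substituting and matching coefficients of each power of t gives A0 = 3/625, A1 = -8/125, A2 = 3/25, so u_p = 3/625 - 8*t/125 + 3*t^2/25.
General solution: u = 3/625 - 8*t/125 + 3*t^2/25 + C1*exp(5*t) + C2*t*exp(5*t).
Apply the initial conditions: u(0) = 3/625 + C1 = 5 and u'(0) = -8/125 + C2 + 5*C1 = 2. Solving gives C1 = 3122/625, C2 = -2864/125.

u = 3/625 - 8*t/125 + 3*t**2/25 + 3122*exp(5*t)/625 - 2864*t*exp(5*t)/125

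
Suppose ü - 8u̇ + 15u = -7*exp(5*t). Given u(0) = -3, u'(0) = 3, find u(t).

u = -43*exp(3*t)/4 + 31*exp(5*t)/4 - 7*t*exp(5*t)/2

Characteristic equation r² - 8r + 15 = 0 factors as (r - 3)(r - 5) = 0, so r = 3, 5.
Hence u_h = C1*exp(3*t) + C2*exp(5*t).
Since exp(5*t) solves the homogeneous equation (r = 5 is a root of multiplicity 1), multiply the trial by t. Try u_p = A*t*exp(5*t). Substituting into the equation and dividing by exp(5*t) gives A = -7/2, so u_p = -7*t*exp(5*t)/2.
General solution: u = C1*exp(3*t) + C2*exp(5*t) - 7*t*exp(5*t)/2.
Apply the initial conditions: u(0) = C1 + C2 = -3 and u'(0) = -7/2 + 3*C1 + 5*C2 = 3. Solving gives C1 = -43/4, C2 = 31/4.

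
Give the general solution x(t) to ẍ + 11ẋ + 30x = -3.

Characteristic equation r² + 11r + 30 = 0 factors as (r + 6)(r + 5) = 0, so r = -6, -5.
Hence x_h = C1*exp(-6*t) + C2*exp(-5*t).
For the particular solution try x_p = A0. Substituting and matching coefficients of each power of t gives A0 = -1/10, so x_p = -1/10.

x = -1/10 + C1*exp(-6*t) + C2*exp(-5*t)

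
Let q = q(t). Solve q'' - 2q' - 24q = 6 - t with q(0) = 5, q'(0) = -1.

Characteristic equation r² - 2r - 24 = 0 factors as (r + 4)(r - 6) = 0, so r = -4, 6.
Hence q_h = C1*exp(-4*t) + C2*exp(6*t).
For the particular solution try q_p = A0 + A1*t. Substituting and matching coefficients of each power of t gives A0 = -73/288, A1 = 1/24, so q_p = -73/288 + t/24.
General solution: q = -73/288 + t/24 + C1*exp(-4*t) + C2*exp(6*t).
Apply the initial conditions: q(0) = -73/288 + C1 + C2 = 5 and q'(0) = 1/24 - 4*C1 + 6*C2 = -1. Solving gives C1 = 521/160, C2 = 719/360.

q = -73/288 + t/24 + 521*exp(-4*t)/160 + 719*exp(6*t)/360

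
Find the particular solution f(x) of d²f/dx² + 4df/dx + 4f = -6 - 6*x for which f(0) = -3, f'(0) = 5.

f = -3*exp(-2*x) - 3*x/2 + x*exp(-2*x)/2

Characteristic equation r² + 4r + 4 = 0 has discriminant (4)² - 4·(4) = 0, so r = -2 is a repeated root.
Hence f_h = (C1 + C2*x)*exp(-2*x).
For the particular solution try f_p = A0 + A1*x. Substituting and matching coefficients of each power of x gives A0 = 0, A1 = -3/2, so f_p = -3*x/2.
General solution: f = -3*x/2 + C1*exp(-2*x) + C2*x*exp(-2*x).
Apply the initial conditions: f(0) = C1 = -3 and f'(0) = -3/2 + C2 - 2*C1 = 5. Solving gives C1 = -3, C2 = 1/2.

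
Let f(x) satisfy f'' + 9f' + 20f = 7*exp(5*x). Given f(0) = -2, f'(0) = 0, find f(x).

f = -97*exp(-4*x)/9 + 7*exp(5*x)/90 + 87*exp(-5*x)/10

Characteristic equation r² + 9r + 20 = 0 factors as (r + 4)(r + 5) = 0, so r = -4, -5.
Hence f_h = C1*exp(-4*x) + C2*exp(-5*x).
Try f_p = A*exp(5*x). Substituting into the equation and dividing by exp(5*x) gives A = 7/90, so f_p = 7*exp(5*x)/90.
General solution: f = 7*exp(5*x)/90 + C1*exp(-4*x) + C2*exp(-5*x).
Apply the initial conditions: f(0) = 7/90 + C1 + C2 = -2 and f'(0) = 7/18 - 5*C2 - 4*C1 = 0. Solving gives C1 = -97/9, C2 = 87/10.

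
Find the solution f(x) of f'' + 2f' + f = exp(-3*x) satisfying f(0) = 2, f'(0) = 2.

Characteristic equation r² + 2r + 1 = 0 has discriminant (2)² - 4·(1) = 0, so r = -1 is a repeated root.
Hence f_h = (C1 + C2*x)*exp(-x).
Try f_p = A*exp(-3*x). Substituting into the equation and dividing by exp(-3*x) gives A = 1/4, so f_p = exp(-3*x)/4.
General solution: f = exp(-3*x)/4 + C1*exp(-x) + C2*x*exp(-x).
Apply the initial conditions: f(0) = 1/4 + C1 = 2 and f'(0) = -3/4 + C2 - C1 = 2. Solving gives C1 = 7/4, C2 = 9/2.

f = exp(-3*x)/4 + 7*exp(-x)/4 + 9*x*exp(-x)/2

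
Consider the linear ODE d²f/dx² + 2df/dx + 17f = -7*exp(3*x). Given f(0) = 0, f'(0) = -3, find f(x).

Characteristic equation r² + 2r + 17 = 0 has discriminant (2)² - 4·(17) = -64 < 0, so r = -1 ± 4i.
Hence f_h = C1*cos(4*x)*exp(-x) + C2*exp(-x)*sin(4*x).
Try f_p = A*exp(3*x). Substituting into the equation and dividing by exp(3*x) gives A = -7/32, so f_p = -7*exp(3*x)/32.
General solution: f = -7*exp(3*x)/32 + C1*cos(4*x)*exp(-x) + C2*exp(-x)*sin(4*x).
Apply the initial conditions: f(0) = -7/32 + C1 = 0 and f'(0) = -21/32 - C1 + 4*C2 = -3. Solving gives C1 = 7/32, C2 = -17/32.

f = -7*exp(3*x)/32 - 17*exp(-x)*sin(4*x)/32 + 7*cos(4*x)*exp(-x)/32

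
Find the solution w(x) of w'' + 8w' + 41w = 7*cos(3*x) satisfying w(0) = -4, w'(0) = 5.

w = 7*cos(3*x)/50 + 21*sin(3*x)/200 - 207*cos(5*x)*exp(-4*x)/50 - 19*exp(-4*x)*sin(5*x)/8

Characteristic equation r² + 8r + 41 = 0 has discriminant (8)² - 4·(41) = -100 < 0, so r = -4 ± 5i.
Hence w_h = C1*cos(5*x)*exp(-4*x) + C2*exp(-4*x)*sin(5*x).
Try w_p = A*cos(3*x) + B*sin(3*x). Substituting and equating the coefficients of cos(3x) and sin(3x) gives A = 7/50, B = 21/200, so w_p = 7*cos(3*x)/50 + 21*sin(3*x)/200.
General solution: w = 7*cos(3*x)/50 + 21*sin(3*x)/200 + C1*cos(5*x)*exp(-4*x) + C2*exp(-4*x)*sin(5*x).
Apply the initial conditions: w(0) = 7/50 + C1 = -4 and w'(0) = 63/200 - 4*C1 + 5*C2 = 5. Solving gives C1 = -207/50, C2 = -19/8.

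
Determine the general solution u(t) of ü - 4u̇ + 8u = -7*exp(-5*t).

u = -7*exp(-5*t)/53 + C1*cos(2*t)*exp(2*t) + C2*exp(2*t)*sin(2*t)

Characteristic equation r² - 4r + 8 = 0 has discriminant (-4)² - 4·(8) = -16 < 0, so r = 2 ± 2i.
Hence u_h = C1*cos(2*t)*exp(2*t) + C2*exp(2*t)*sin(2*t).
Try u_p = A*exp(-5*t). Substituting into the equation and dividing by exp(-5*t) gives A = -7/53, so u_p = -7*exp(-5*t)/53.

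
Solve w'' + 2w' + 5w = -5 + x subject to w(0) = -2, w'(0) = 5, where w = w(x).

w = -27/25 + x/5 - 23*cos(2*x)*exp(-x)/25 + 97*exp(-x)*sin(2*x)/50

Characteristic equation r² + 2r + 5 = 0 has discriminant (2)² - 4·(5) = -16 < 0, so r = -1 ± 2i.
Hence w_h = C1*cos(2*x)*exp(-x) + C2*exp(-x)*sin(2*x).
For the particular solution try w_p = A0 + A1*x. Substituting and matching coefficients of each power of x gives A0 = -27/25, A1 = 1/5, so w_p = -27/25 + x/5.
General solution: w = -27/25 + x/5 + C1*cos(2*x)*exp(-x) + C2*exp(-x)*sin(2*x).
Apply the initial conditions: w(0) = -27/25 + C1 = -2 and w'(0) = 1/5 - C1 + 2*C2 = 5. Solving gives C1 = -23/25, C2 = 97/50.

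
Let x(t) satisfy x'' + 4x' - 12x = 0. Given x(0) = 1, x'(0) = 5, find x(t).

x = -3*exp(-6*t)/8 + 11*exp(2*t)/8

Characteristic equation r² + 4r - 12 = 0 factors as (r - 2)(r + 6) = 0, so r = 2, -6.
Hence x_h = C1*exp(2*t) + C2*exp(-6*t).
Apply the initial conditions: x(0) = C1 + C2 = 1 and x'(0) = -6*C2 + 2*C1 = 5. Solving gives C1 = 11/8, C2 = -3/8.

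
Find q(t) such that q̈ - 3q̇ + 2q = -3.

q = -3/2 + C1*exp(t) + C2*exp(2*t)

Characteristic equation r² - 3r + 2 = 0 factors as (r - 1)(r - 2) = 0, so r = 1, 2.
Hence q_h = C1*exp(t) + C2*exp(2*t).
For the particular solution try q_p = A0. Substituting and matching coefficients of each power of t gives A0 = -3/2, so q_p = -3/2.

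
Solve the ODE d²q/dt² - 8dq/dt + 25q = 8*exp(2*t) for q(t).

Characteristic equation r² - 8r + 25 = 0 has discriminant (-8)² - 4·(25) = -36 < 0, so r = 4 ± 3i.
Hence q_h = C1*cos(3*t)*exp(4*t) + C2*exp(4*t)*sin(3*t).
Try q_p = A*exp(2*t). Substituting into the equation and dividing by exp(2*t) gives A = 8/13, so q_p = 8*exp(2*t)/13.

q = 8*exp(2*t)/13 + C1*cos(3*t)*exp(4*t) + C2*exp(4*t)*sin(3*t)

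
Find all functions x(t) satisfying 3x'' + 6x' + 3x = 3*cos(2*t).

x = -3*cos(2*t)/25 + 4*sin(2*t)/25 + C1*exp(-t) + C2*t*exp(-t)

Divide through by 3: x'' + 2x' + x = cos(2*t).
Characteristic equation r² + 2r + 1 = 0 has discriminant (2)² - 4·(1) = 0, so r = -1 is a repeated root.
Hence x_h = (C1 + C2*t)*exp(-t).
Try x_p = A*cos(2*t) + B*sin(2*t). Substituting and equating the coefficients of cos(2t) and sin(2t) gives A = -3/25, B = 4/25, so x_p = -3*cos(2*t)/25 + 4*sin(2*t)/25.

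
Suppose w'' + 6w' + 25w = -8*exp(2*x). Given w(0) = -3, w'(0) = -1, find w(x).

w = -8*exp(2*x)/41 - 185*exp(-3*x)*sin(4*x)/82 - 115*cos(4*x)*exp(-3*x)/41

Characteristic equation r² + 6r + 25 = 0 has discriminant (6)² - 4·(25) = -64 < 0, so r = -3 ± 4i.
Hence w_h = C1*cos(4*x)*exp(-3*x) + C2*exp(-3*x)*sin(4*x).
Try w_p = A*exp(2*x). Substituting into the equation and dividing by exp(2*x) gives A = -8/41, so w_p = -8*exp(2*x)/41.
General solution: w = -8*exp(2*x)/41 + C1*cos(4*x)*exp(-3*x) + C2*exp(-3*x)*sin(4*x).
Apply the initial conditions: w(0) = -8/41 + C1 = -3 and w'(0) = -16/41 - 3*C1 + 4*C2 = -1. Solving gives C1 = -115/41, C2 = -185/82.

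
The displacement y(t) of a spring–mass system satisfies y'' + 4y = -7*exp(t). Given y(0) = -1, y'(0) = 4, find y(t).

Characteristic equation r² + 4 = 0 has discriminant (0)² - 4·(4) = -16 < 0, so r = ± 2i.
Hence y_h = C1*cos(2*t) + C2*sin(2*t).
Try y_p = A*exp(t). Substituting into the equation and dividing by exp(t) gives A = -7/5, so y_p = -7*exp(t)/5.
General solution: y = -7*exp(t)/5 + C1*cos(2*t) + C2*sin(2*t).
Apply the initial conditions: y(0) = -7/5 + C1 = -1 and y'(0) = -7/5 + 2*C2 = 4. Solving gives C1 = 2/5, C2 = 27/10.

y = -7*exp(t)/5 + 2*cos(2*t)/5 + 27*sin(2*t)/10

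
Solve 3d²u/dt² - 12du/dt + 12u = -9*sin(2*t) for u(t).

u = -3*cos(2*t)/8 + C1*exp(2*t) + C2*t*exp(2*t)

Divide through by 3: u'' - 4u' + 4u = -3*sin(2*t).
Characteristic equation r² - 4r + 4 = 0 has discriminant (-4)² - 4·(4) = 0, so r = 2 is a repeated root.
Hence u_h = (C1 + C2*t)*exp(2*t).
Try u_p = A*cos(2*t) + B*sin(2*t). Substituting and equating the coefficients of cos(2t) and sin(2t) gives A = -3/8, B = 0, so u_p = -3*cos(2*t)/8.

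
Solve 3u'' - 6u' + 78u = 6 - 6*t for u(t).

Divide through by 3: u'' - 2u' + 26u = 2 - 2*t.
Characteristic equation r² - 2r + 26 = 0 has discriminant (-2)² - 4·(26) = -100 < 0, so r = 1 ± 5i.
Hence u_h = C1*cos(5*t)*exp(t) + C2*exp(t)*sin(5*t).
For the particular solution try u_p = A0 + A1*t. Substituting and matching coefficients of each power of t gives A0 = 12/169, A1 = -1/13, so u_p = 12/169 - t/13.

u = 12/169 - t/13 + C1*cos(5*t)*exp(t) + C2*exp(t)*sin(5*t)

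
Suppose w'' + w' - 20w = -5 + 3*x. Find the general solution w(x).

Characteristic equation r² + r - 20 = 0 factors as (r - 4)(r + 5) = 0, so r = 4, -5.
Hence w_h = C1*exp(4*x) + C2*exp(-5*x).
For the particular solution try w_p = A0 + A1*x. Substituting and matching coefficients of each power of x gives A0 = 97/400, A1 = -3/20, so w_p = 97/400 - 3*x/20.

w = 97/400 - 3*x/20 + C1*exp(4*x) + C2*exp(-5*x)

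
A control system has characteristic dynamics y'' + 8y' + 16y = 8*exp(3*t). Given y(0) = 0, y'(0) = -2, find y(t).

y = -8*exp(-4*t)/49 + 8*exp(3*t)/49 - 22*t*exp(-4*t)/7

Characteristic equation r² + 8r + 16 = 0 has discriminant (8)² - 4·(16) = 0, so r = -4 is a repeated root.
Hence y_h = (C1 + C2*t)*exp(-4*t).
Try y_p = A*exp(3*t). Substituting into the equation and dividing by exp(3*t) gives A = 8/49, so y_p = 8*exp(3*t)/49.
General solution: y = 8*exp(3*t)/49 + C1*exp(-4*t) + C2*t*exp(-4*t).
Apply the initial conditions: y(0) = 8/49 + C1 = 0 and y'(0) = 24/49 + C2 - 4*C1 = -2. Solving gives C1 = -8/49, C2 = -22/7.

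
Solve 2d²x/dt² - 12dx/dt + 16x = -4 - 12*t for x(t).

Divide through by 2: x'' - 6x' + 8x = -2 - 6*t.
Characteristic equation r² - 6r + 8 = 0 factors as (r - 4)(r - 2) = 0, so r = 4, 2.
Hence x_h = C1*exp(4*t) + C2*exp(2*t).
For the particular solution try x_p = A0 + A1*t. Substituting and matching coefficients of each power of t gives A0 = -13/16, A1 = -3/4, so x_p = -13/16 - 3*t/4.

x = -13/16 - 3*t/4 + C1*exp(4*t) + C2*exp(2*t)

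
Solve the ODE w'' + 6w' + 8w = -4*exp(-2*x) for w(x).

Characteristic equation r² + 6r + 8 = 0 factors as (r + 4)(r + 2) = 0, so r = -4, -2.
Hence w_h = C1*exp(-4*x) + C2*exp(-2*x).
Since exp(-2*x) solves the homogeneous equation (r = -2 is a root of multiplicity 1), multiply the trial by x. Try w_p = A*x*exp(-2*x). Substituting into the equation and dividing by exp(-2*x) gives A = -2, so w_p = -2*x*exp(-2*x).

w = C1*exp(-4*x) + C2*exp(-2*x) - 2*x*exp(-2*x)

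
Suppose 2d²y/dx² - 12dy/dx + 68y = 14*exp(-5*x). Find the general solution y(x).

Divide through by 2: y'' - 6y' + 34y = 7*exp(-5*x).
Characteristic equation r² - 6r + 34 = 0 has discriminant (-6)² - 4·(34) = -100 < 0, so r = 3 ± 5i.
Hence y_h = C1*cos(5*x)*exp(3*x) + C2*exp(3*x)*sin(5*x).
Try y_p = A*exp(-5*x). Substituting into the equation and dividing by exp(-5*x) gives A = 7/89, so y_p = 7*exp(-5*x)/89.

y = 7*exp(-5*x)/89 + C1*cos(5*x)*exp(3*x) + C2*exp(3*x)*sin(5*x)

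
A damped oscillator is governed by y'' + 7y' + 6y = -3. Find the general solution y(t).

y = -1/2 + C1*exp(-t) + C2*exp(-6*t)

Characteristic equation r² + 7r + 6 = 0 factors as (r + 1)(r + 6) = 0, so r = -1, -6.
Hence y_h = C1*exp(-t) + C2*exp(-6*t).
For the particular solution try y_p = A0. Substituting and matching coefficients of each power of t gives A0 = -1/2, so y_p = -1/2.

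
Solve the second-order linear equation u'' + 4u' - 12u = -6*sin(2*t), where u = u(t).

Characteristic equation r² + 4r - 12 = 0 factors as (r + 6)(r - 2) = 0, so r = -6, 2.
Hence u_h = C1*exp(-6*t) + C2*exp(2*t).
Try u_p = A*cos(2*t) + B*sin(2*t). Substituting and equating the coefficients of cos(2t) and sin(2t) gives A = 3/20, B = 3/10, so u_p = 3*sin(2*t)/10 + 3*cos(2*t)/20.

u = 3*sin(2*t)/10 + 3*cos(2*t)/20 + C1*exp(-6*t) + C2*exp(2*t)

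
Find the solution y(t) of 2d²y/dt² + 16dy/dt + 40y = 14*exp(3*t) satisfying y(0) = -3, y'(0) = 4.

y = 7*exp(3*t)/53 - 473*exp(-4*t)*sin(2*t)/106 - 166*cos(2*t)*exp(-4*t)/53

Divide through by 2: y'' + 8y' + 20y = 7*exp(3*t).
Characteristic equation r² + 8r + 20 = 0 has discriminant (8)² - 4·(20) = -16 < 0, so r = -4 ± 2i.
Hence y_h = C1*cos(2*t)*exp(-4*t) + C2*exp(-4*t)*sin(2*t).
Try y_p = A*exp(3*t). Substituting into the equation and dividing by exp(3*t) gives A = 7/53, so y_p = 7*exp(3*t)/53.
General solution: y = 7*exp(3*t)/53 + C1*cos(2*t)*exp(-4*t) + C2*exp(-4*t)*sin(2*t).
Apply the initial conditions: y(0) = 7/53 + C1 = -3 and y'(0) = 21/53 - 4*C1 + 2*C2 = 4. Solving gives C1 = -166/53, C2 = -473/106.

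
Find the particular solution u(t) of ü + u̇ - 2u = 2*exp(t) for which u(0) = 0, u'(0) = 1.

u = -exp(-2*t)/9 + exp(t)/9 + 2*t*exp(t)/3

Characteristic equation r² + r - 2 = 0 factors as (r - 1)(r + 2) = 0, so r = 1, -2.
Hence u_h = C1*exp(t) + C2*exp(-2*t).
Since exp(t) solves the homogeneous equation (r = 1 is a root of multiplicity 1), multiply the trial by t. Try u_p = A*t*exp(t). Substituting into the equation and dividing by exp(t) gives A = 2/3, so u_p = 2*t*exp(t)/3.
General solution: u = C1*exp(t) + C2*exp(-2*t) + 2*t*exp(t)/3.
Apply the initial conditions: u(0) = C1 + C2 = 0 and u'(0) = 2/3 + C1 - 2*C2 = 1. Solving gives C1 = 1/9, C2 = -1/9.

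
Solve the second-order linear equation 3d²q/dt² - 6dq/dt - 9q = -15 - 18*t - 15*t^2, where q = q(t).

q = 79/27 - 2*t/9 + 5*t**2/3 + C1*exp(-t) + C2*exp(3*t)

Divide through by 3: q'' - 2q' - 3q = -5 - 6*t - 5*t^2.
Characteristic equation r² - 2r - 3 = 0 factors as (r + 1)(r - 3) = 0, so r = -1, 3.
Hence q_h = C1*exp(-t) + C2*exp(3*t).
For the particular solution try q_p = A0 + A1*t + A2*t^2. Substituting and matching coefficients of each power of t gives A0 = 79/27, A1 = -2/9, A2 = 5/3, so q_p = 79/27 - 2*t/9 + 5*t^2/3.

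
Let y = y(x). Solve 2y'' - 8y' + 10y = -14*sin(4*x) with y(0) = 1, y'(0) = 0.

Divide through by 2: y'' - 4y' + 5y = -7*sin(4*x).
Characteristic equation r² - 4r + 5 = 0 has discriminant (-4)² - 4·(5) = -4 < 0, so r = 2 ± i.
Hence y_h = C1*cos(x)*exp(2*x) + C2*exp(2*x)*sin(x).
Try y_p = A*cos(4*x) + B*sin(4*x). Substituting and equating the coefficients of cos(4x) and sin(4x) gives A = -112/377, B = 77/377, so y_p = -112*cos(4*x)/377 + 77*sin(4*x)/377.
General solution: y = -112*cos(4*x)/377 + 77*sin(4*x)/377 + C1*cos(x)*exp(2*x) + C2*exp(2*x)*sin(x).
Apply the initial conditions: y(0) = -112/377 + C1 = 1 and y'(0) = 308/377 + C2 + 2*C1 = 0. Solving gives C1 = 489/377, C2 = -1286/377.

y = -112*cos(4*x)/377 + 77*sin(4*x)/377 - 1286*exp(2*x)*sin(x)/377 + 489*cos(x)*exp(2*x)/377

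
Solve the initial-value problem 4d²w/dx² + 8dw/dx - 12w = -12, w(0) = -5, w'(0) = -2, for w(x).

Divide through by 4: w'' + 2w' - 3w = -3.
Characteristic equation r² + 2r - 3 = 0 factors as (r - 1)(r + 3) = 0, so r = 1, -3.
Hence w_h = C1*exp(x) + C2*exp(-3*x).
For the particular solution try w_p = A0. Substituting and matching coefficients of each power of x gives A0 = 1, so w_p = 1.
General solution: w = 1 + C1*exp(x) + C2*exp(-3*x).
Apply the initial conditions: w(0) = 1 + C1 + C2 = -5 and w'(0) = C1 - 3*C2 = -2. Solving gives C1 = -5, C2 = -1.

w = 1 - exp(-3*x) - 5*exp(x)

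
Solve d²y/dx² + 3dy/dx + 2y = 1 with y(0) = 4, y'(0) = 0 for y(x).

y = 1/2 + 7*exp(-x) - 7*exp(-2*x)/2

Characteristic equation r² + 3r + 2 = 0 factors as (r + 1)(r + 2) = 0, so r = -1, -2.
Hence y_h = C1*exp(-x) + C2*exp(-2*x).
For the particular solution try y_p = A0. Substituting and matching coefficients of each power of x gives A0 = 1/2, so y_p = 1/2.
General solution: y = 1/2 + C1*exp(-x) + C2*exp(-2*x).
Apply the initial conditions: y(0) = 1/2 + C1 + C2 = 4 and y'(0) = -C1 - 2*C2 = 0. Solving gives C1 = 7, C2 = -7/2.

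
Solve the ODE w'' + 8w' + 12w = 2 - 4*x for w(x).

Characteristic equation r² + 8r + 12 = 0 factors as (r + 2)(r + 6) = 0, so r = -2, -6.
Hence w_h = C1*exp(-2*x) + C2*exp(-6*x).
For the particular solution try w_p = A0 + A1*x. Substituting and matching coefficients of each power of x gives A0 = 7/18, A1 = -1/3, so w_p = 7/18 - x/3.

w = 7/18 - x/3 + C1*exp(-2*x) + C2*exp(-6*x)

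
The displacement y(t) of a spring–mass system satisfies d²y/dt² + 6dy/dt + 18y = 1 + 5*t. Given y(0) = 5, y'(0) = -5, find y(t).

Characteristic equation r² + 6r + 18 = 0 has discriminant (6)² - 4·(18) = -36 < 0, so r = -3 ± 3i.
Hence y_h = C1*cos(3*t)*exp(-3*t) + C2*exp(-3*t)*sin(3*t).
For the particular solution try y_p = A0 + A1*t. Substituting and matching coefficients of each power of t gives A0 = -1/27, A1 = 5/18, so y_p = -1/27 + 5*t/18.
General solution: y = -1/27 + 5*t/18 + C1*cos(3*t)*exp(-3*t) + C2*exp(-3*t)*sin(3*t).
Apply the initial conditions: y(0) = -1/27 + C1 = 5 and y'(0) = 5/18 - 3*C1 + 3*C2 = -5. Solving gives C1 = 136/27, C2 = 59/18.

y = -1/27 + 5*t/18 + 59*exp(-3*t)*sin(3*t)/18 + 136*cos(3*t)*exp(-3*t)/27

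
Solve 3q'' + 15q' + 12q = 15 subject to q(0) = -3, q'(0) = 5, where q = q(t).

q = 5/4 - 4*exp(-t) - exp(-4*t)/4

Divide through by 3: q'' + 5q' + 4q = 5.
Characteristic equation r² + 5r + 4 = 0 factors as (r + 4)(r + 1) = 0, so r = -4, -1.
Hence q_h = C1*exp(-4*t) + C2*exp(-t).
For the particular solution try q_p = A0. Substituting and matching coefficients of each power of t gives A0 = 5/4, so q_p = 5/4.
General solution: q = 5/4 + C1*exp(-4*t) + C2*exp(-t).
Apply the initial conditions: q(0) = 5/4 + C1 + C2 = -3 and q'(0) = -C2 - 4*C1 = 5. Solving gives C1 = -1/4, C2 = -4.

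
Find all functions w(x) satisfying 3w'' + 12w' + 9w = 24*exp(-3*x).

Divide through by 3: w'' + 4w' + 3w = 8*exp(-3*x).
Characteristic equation r² + 4r + 3 = 0 factors as (r + 1)(r + 3) = 0, so r = -1, -3.
Hence w_h = C1*exp(-x) + C2*exp(-3*x).
Since exp(-3*x) solves the homogeneous equation (r = -3 is a root of multiplicity 1), multiply the trial by x. Try w_p = A*x*exp(-3*x). Substituting into the equation and dividing by exp(-3*x) gives A = -4, so w_p = -4*x*exp(-3*x).

w = C1*exp(-x) + C2*exp(-3*x) - 4*x*exp(-3*x)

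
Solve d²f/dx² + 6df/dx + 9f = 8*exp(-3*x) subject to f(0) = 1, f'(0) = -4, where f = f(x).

Characteristic equation r² + 6r + 9 = 0 has discriminant (6)² - 4·(9) = 0, so r = -3 is a repeated root.
Hence f_h = (C1 + C2*x)*exp(-3*x).
Since exp(-3*x) solves the homogeneous equation (r = -3 is a root of multiplicity 2), multiply the trial by x^2. Try f_p = A*x^2*exp(-3*x). Substituting into the equation and dividing by exp(-3*x) gives A = 4, so f_p = 4*x^2*exp(-3*x).
General solution: f = C1*exp(-3*x) + 4*x^2*exp(-3*x) + C2*x*exp(-3*x).
Apply the initial conditions: f(0) = C1 = 1 and f'(0) = C2 - 3*C1 = -4. Solving gives C1 = 1, C2 = -1.

f = -x*exp(-3*x) + 4*x**2*exp(-3*x) + exp(-3*x)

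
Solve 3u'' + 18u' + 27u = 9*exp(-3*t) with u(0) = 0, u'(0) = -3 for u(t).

Divide through by 3: u'' + 6u' + 9u = 3*exp(-3*t).
Characteristic equation r² + 6r + 9 = 0 has discriminant (6)² - 4·(9) = 0, so r = -3 is a repeated root.
Hence u_h = (C1 + C2*t)*exp(-3*t).
Since exp(-3*t) solves the homogeneous equation (r = -3 is a root of multiplicity 2), multiply the trial by t^2. Try u_p = A*t^2*exp(-3*t). Substituting into the equation and dividing by exp(-3*t) gives A = 3/2, so u_p = 3*t^2*exp(-3*t)/2.
General solution: u = C1*exp(-3*t) + 3*t^2*exp(-3*t)/2 + C2*t*exp(-3*t).
Apply the initial conditions: u(0) = C1 = 0 and u'(0) = C2 - 3*C1 = -3. Solving gives C1 = 0, C2 = -3.

u = -3*t*exp(-3*t) + 3*t**2*exp(-3*t)/2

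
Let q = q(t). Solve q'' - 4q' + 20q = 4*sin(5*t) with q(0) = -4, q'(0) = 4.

Characteristic equation r² - 4r + 20 = 0 has discriminant (-4)² - 4·(20) = -64 < 0, so r = 2 ± 4i.
Hence q_h = C1*cos(4*t)*exp(2*t) + C2*exp(2*t)*sin(4*t).
Try q_p = A*cos(5*t) + B*sin(5*t). Substituting and equating the coefficients of cos(5t) and sin(5t) gives A = 16/85, B = -4/85, so q_p = -4*sin(5*t)/85 + 16*cos(5*t)/85.
General solution: q = -4*sin(5*t)/85 + 16*cos(5*t)/85 + C1*cos(4*t)*exp(2*t) + C2*exp(2*t)*sin(4*t).
Apply the initial conditions: q(0) = 16/85 + C1 = -4 and q'(0) = -4/17 + 2*C1 + 4*C2 = 4. Solving gives C1 = -356/85, C2 = 268/85.

q = -4*sin(5*t)/85 + 16*cos(5*t)/85 - 356*cos(4*t)*exp(2*t)/85 + 268*exp(2*t)*sin(4*t)/85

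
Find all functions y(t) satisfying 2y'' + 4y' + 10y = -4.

Divide through by 2: y'' + 2y' + 5y = -2.
Characteristic equation r² + 2r + 5 = 0 has discriminant (2)² - 4·(5) = -16 < 0, so r = -1 ± 2i.
Hence y_h = C1*cos(2*t)*exp(-t) + C2*exp(-t)*sin(2*t).
For the particular solution try y_p = A0. Substituting and matching coefficients of each power of t gives A0 = -2/5, so y_p = -2/5.

y = -2/5 + C1*cos(2*t)*exp(-t) + C2*exp(-t)*sin(2*t)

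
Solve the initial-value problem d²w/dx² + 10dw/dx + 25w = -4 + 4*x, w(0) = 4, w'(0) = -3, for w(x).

w = -28/125 + 4*x/25 + 528*exp(-5*x)/125 + 449*x*exp(-5*x)/25

Characteristic equation r² + 10r + 25 = 0 has discriminant (10)² - 4·(25) = 0, so r = -5 is a repeated root.
Hence w_h = (C1 + C2*x)*exp(-5*x).
For the particular solution try w_p = A0 + A1*x. Substituting and matching coefficients of each power of x gives A0 = -28/125, A1 = 4/25, so w_p = -28/125 + 4*x/25.
General solution: w = -28/125 + 4*x/25 + C1*exp(-5*x) + C2*x*exp(-5*x).
Apply the initial conditions: w(0) = -28/125 + C1 = 4 and w'(0) = 4/25 + C2 - 5*C1 = -3. Solving gives C1 = 528/125, C2 = 449/25.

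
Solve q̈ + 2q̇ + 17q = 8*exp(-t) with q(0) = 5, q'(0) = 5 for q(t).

q = exp(-t)/2 + 5*exp(-t)*sin(4*t)/2 + 9*cos(4*t)*exp(-t)/2

Characteristic equation r² + 2r + 17 = 0 has discriminant (2)² - 4·(17) = -64 < 0, so r = -1 ± 4i.
Hence q_h = C1*cos(4*t)*exp(-t) + C2*exp(-t)*sin(4*t).
Try q_p = A*exp(-t). Substituting into the equation and dividing by exp(-t) gives A = 1/2, so q_p = exp(-t)/2.
General solution: q = exp(-t)/2 + C1*cos(4*t)*exp(-t) + C2*exp(-t)*sin(4*t).
Apply the initial conditions: q(0) = 1/2 + C1 = 5 and q'(0) = -1/2 - C1 + 4*C2 = 5. Solving gives C1 = 9/2, C2 = 5/2.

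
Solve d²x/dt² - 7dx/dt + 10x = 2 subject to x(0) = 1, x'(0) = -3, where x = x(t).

Characteristic equation r² - 7r + 10 = 0 factors as (r - 5)(r - 2) = 0, so r = 5, 2.
Hence x_h = C1*exp(5*t) + C2*exp(2*t).
For the particular solution try x_p = A0. Substituting and matching coefficients of each power of t gives A0 = 1/5, so x_p = 1/5.
General solution: x = 1/5 + C1*exp(5*t) + C2*exp(2*t).
Apply the initial conditions: x(0) = 1/5 + C1 + C2 = 1 and x'(0) = 2*C2 + 5*C1 = -3. Solving gives C1 = -23/15, C2 = 7/3.

x = 1/5 - 23*exp(5*t)/15 + 7*exp(2*t)/3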